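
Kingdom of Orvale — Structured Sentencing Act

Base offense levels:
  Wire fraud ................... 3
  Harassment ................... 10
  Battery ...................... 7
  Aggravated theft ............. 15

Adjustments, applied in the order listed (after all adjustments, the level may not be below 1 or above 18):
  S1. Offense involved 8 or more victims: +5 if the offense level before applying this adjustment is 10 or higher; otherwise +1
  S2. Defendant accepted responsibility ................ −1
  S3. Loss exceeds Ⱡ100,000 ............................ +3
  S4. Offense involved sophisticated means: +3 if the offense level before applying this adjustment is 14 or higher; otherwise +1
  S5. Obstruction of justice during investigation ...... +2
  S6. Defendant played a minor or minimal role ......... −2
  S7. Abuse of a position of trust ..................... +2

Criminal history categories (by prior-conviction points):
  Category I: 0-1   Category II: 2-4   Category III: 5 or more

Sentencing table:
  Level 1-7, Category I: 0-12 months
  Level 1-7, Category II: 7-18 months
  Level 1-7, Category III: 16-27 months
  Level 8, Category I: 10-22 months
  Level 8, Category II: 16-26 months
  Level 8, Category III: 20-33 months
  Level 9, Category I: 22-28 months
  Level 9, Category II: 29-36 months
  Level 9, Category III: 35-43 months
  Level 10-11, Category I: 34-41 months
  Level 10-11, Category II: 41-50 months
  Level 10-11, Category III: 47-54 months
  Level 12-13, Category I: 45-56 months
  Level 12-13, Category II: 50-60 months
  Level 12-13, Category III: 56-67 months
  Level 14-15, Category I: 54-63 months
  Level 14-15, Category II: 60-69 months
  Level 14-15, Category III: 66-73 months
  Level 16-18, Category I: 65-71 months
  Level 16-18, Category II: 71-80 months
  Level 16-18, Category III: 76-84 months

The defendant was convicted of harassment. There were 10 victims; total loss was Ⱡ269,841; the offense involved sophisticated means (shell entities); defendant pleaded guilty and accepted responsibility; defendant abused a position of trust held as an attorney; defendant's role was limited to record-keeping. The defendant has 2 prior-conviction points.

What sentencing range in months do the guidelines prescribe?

Base offense level for harassment: 10.
S1 applies (level before this adjustment is 10 ≥ 10, so +5): 10 + 5 = 15.
S2 applies: 15 − 1 = 14.
S3 applies: 14 + 3 = 17.
S4 applies (level before this adjustment is 17 ≥ 14, so +3): 17 + 3 = 20.
S5 does not apply.
S6 applies: 20 − 2 = 18.
S7 applies: 18 + 2 = 20.
Level 20 exceeds the maximum of 18; capped at 18.
Final offense level: 18.
Criminal history: 2 prior points → Category II (2-4).
Level 18 falls in the 16-18 band.
Grid: Level 16-18 × Category II = 71-80 months.

71-80 months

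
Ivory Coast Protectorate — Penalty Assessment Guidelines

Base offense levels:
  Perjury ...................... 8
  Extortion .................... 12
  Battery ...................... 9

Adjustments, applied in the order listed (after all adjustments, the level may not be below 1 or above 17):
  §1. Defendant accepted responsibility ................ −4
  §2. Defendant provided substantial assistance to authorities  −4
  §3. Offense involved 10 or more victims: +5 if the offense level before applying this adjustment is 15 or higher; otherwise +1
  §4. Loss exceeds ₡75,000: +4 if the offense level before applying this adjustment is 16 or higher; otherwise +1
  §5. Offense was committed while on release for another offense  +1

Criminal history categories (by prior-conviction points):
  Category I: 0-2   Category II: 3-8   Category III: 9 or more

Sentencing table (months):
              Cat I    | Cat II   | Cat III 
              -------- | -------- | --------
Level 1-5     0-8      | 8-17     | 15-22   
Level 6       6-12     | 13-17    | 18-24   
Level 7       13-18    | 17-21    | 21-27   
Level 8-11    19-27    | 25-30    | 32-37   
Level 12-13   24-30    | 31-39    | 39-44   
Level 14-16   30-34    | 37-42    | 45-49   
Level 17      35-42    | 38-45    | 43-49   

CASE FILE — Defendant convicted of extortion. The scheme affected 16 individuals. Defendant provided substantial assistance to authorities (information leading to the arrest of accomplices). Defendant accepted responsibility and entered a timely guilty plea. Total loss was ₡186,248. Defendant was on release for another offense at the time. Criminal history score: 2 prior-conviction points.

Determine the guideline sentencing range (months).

13-18 months

Base offense level for extortion: 12.
§1 applies: 12 − 4 = 8.
§2 applies: 8 − 4 = 4.
§3 applies (level before this adjustment is 4 < 15, so +1): 4 + 1 = 5.
§4 applies (level before this adjustment is 5 < 16, so +1): 5 + 1 = 6.
§5 applies: 6 + 1 = 7.
Final offense level: 7.
Criminal history: 2 prior points → Category I (0-2).
Level 7 falls in the 7 band.
Grid: Level 7 × Category I = 13-18 months.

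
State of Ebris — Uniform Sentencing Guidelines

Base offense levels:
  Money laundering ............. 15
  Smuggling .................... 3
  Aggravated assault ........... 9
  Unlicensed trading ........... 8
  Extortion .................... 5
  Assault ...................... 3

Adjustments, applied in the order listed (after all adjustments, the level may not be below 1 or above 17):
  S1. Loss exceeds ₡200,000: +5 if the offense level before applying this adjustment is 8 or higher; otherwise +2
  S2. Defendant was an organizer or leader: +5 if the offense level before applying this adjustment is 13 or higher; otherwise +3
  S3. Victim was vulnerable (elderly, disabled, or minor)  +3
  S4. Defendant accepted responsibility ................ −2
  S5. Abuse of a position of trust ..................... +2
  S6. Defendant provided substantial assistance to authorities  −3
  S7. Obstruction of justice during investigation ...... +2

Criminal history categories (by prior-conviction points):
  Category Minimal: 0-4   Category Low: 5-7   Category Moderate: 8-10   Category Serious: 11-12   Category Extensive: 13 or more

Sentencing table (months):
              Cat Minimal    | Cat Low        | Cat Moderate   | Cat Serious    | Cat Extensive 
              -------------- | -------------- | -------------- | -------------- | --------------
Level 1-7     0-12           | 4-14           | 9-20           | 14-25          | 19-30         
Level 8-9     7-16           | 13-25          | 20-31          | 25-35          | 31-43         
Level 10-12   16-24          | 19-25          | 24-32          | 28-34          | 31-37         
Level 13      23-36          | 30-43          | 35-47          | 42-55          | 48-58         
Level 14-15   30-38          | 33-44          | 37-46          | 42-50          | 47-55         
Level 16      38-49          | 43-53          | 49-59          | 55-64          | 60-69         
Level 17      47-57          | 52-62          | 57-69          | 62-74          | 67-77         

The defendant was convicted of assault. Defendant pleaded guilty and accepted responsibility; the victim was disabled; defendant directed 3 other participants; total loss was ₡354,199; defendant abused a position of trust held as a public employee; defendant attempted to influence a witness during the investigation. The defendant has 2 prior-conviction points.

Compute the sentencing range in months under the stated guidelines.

Base offense level for assault: 3.
S1 applies (level before this adjustment is 3 < 8, so +2): 3 + 2 = 5.
S2 applies (level before this adjustment is 5 < 13, so +3): 5 + 3 = 8.
S3 applies: 8 + 3 = 11.
S4 applies: 11 − 2 = 9.
S5 applies: 9 + 2 = 11.
S7 applies: 11 + 2 = 13.
Final offense level: 13.
Criminal history: 2 prior points → Category Minimal (0-4).
Level 13 falls in the 13 band.
Grid: Level 13 × Category Minimal = 23-36 months.

23-36 months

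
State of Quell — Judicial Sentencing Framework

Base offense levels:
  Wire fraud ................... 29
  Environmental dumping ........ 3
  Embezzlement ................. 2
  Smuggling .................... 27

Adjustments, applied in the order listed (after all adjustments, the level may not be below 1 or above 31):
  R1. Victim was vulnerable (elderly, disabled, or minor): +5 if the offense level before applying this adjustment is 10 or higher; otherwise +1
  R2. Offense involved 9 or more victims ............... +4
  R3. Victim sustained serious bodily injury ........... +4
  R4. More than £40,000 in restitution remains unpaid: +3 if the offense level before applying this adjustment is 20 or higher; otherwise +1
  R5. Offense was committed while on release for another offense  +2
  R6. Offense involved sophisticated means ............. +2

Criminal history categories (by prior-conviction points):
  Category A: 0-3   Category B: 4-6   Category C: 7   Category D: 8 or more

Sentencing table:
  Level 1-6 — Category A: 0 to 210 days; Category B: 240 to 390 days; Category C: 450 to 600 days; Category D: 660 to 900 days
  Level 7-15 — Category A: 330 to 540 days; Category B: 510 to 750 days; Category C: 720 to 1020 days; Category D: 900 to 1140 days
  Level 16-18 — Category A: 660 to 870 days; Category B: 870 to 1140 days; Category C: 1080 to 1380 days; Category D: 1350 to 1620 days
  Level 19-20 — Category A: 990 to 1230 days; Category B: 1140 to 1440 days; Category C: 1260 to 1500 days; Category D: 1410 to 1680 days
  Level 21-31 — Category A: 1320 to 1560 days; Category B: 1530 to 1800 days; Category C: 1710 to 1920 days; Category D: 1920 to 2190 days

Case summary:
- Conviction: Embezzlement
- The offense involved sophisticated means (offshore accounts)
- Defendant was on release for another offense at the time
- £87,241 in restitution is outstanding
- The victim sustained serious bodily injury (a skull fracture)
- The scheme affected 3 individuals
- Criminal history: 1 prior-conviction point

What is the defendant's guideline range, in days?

330-540 days

Base offense level for embezzlement: 2.
R2 does not apply.
R3 applies: 2 + 4 = 6.
R4 applies (level before this adjustment is 6 < 20, so +1): 6 + 1 = 7.
R5 applies: 7 + 2 = 9.
R6 applies: 9 + 2 = 11.
Final offense level: 11.
Criminal history: 1 prior point → Category A (0-3).
Level 11 falls in the 7-15 band.
Grid: Level 7-15 × Category A = 330-540 days.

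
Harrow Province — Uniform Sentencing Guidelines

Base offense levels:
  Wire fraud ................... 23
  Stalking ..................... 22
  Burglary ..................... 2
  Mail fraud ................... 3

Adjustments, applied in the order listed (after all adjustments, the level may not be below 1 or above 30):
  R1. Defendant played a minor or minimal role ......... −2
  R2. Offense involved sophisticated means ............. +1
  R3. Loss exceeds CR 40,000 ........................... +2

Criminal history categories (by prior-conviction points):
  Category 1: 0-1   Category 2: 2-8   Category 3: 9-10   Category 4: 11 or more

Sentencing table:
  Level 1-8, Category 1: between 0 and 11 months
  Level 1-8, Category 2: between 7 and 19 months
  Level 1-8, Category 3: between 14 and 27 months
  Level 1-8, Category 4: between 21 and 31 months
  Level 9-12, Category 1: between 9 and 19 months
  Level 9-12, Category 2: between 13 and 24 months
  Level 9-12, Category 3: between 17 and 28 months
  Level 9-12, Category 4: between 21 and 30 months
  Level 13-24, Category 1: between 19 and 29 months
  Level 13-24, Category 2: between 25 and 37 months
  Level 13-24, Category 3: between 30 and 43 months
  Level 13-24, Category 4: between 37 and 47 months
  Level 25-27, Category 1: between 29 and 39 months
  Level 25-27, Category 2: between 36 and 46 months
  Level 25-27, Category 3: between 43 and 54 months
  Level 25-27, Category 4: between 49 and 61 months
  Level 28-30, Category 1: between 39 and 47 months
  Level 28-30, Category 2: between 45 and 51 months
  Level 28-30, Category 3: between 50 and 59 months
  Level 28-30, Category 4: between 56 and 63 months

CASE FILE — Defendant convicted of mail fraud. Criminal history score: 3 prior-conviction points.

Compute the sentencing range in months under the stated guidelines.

Base offense level for mail fraud: 3.
Final offense level: 3.
Criminal history: 3 prior points → Category 2 (2-8).
Level 3 falls in the 1-8 band.
Grid: Level 1-8 × Category 2 = 7-19 months.

7-19 months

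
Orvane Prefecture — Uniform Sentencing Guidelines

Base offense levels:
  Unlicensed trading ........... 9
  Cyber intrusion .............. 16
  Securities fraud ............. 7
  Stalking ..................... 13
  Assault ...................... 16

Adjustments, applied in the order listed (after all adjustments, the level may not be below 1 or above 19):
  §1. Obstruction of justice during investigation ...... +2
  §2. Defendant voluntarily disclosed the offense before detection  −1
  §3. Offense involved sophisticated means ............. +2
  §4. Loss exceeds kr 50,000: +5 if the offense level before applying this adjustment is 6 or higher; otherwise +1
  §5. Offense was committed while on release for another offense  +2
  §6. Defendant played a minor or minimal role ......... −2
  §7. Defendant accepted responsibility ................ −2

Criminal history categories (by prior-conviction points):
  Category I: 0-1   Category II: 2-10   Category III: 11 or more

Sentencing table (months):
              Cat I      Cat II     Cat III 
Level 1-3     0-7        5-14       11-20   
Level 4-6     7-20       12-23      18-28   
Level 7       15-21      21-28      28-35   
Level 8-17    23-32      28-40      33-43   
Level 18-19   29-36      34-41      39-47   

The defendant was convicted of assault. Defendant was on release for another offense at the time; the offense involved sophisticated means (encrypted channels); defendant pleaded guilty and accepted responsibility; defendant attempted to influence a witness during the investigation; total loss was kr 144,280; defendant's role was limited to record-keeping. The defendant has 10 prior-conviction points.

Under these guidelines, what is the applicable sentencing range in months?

Base offense level for assault: 16.
§1 applies: 16 + 2 = 18.
§2 does not apply.
§3 applies: 18 + 2 = 20.
§4 applies (level before this adjustment is 20 ≥ 6, so +5): 20 + 5 = 25.
§5 applies: 25 + 2 = 27.
§6 applies: 27 − 2 = 25.
§7 applies: 25 − 2 = 23.
Level 23 exceeds the maximum of 19; capped at 19.
Final offense level: 19.
Criminal history: 10 prior points → Category II (2-10).
Level 19 falls in the 18-19 band.
Grid: Level 18-19 × Category II = 34-41 months.

34-41 months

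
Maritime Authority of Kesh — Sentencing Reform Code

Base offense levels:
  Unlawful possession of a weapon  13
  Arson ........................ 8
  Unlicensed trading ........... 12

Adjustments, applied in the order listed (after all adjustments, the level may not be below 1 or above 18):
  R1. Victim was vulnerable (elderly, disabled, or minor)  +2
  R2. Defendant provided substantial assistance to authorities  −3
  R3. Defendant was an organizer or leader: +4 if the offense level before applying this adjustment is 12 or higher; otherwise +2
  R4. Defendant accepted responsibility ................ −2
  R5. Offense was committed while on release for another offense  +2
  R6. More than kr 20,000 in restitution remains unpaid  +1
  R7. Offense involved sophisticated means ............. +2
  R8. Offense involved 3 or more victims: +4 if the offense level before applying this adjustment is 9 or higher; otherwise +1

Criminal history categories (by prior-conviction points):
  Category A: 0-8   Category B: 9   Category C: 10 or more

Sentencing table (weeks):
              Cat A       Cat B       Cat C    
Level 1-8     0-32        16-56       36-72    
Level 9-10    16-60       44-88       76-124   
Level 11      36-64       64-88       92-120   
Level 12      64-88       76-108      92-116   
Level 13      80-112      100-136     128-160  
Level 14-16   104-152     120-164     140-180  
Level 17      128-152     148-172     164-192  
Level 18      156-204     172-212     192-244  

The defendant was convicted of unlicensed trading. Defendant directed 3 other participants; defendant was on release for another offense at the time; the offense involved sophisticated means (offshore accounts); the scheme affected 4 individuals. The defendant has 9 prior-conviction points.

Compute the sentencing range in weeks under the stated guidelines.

Base offense level for unlicensed trading: 12.
R1 does not apply.
R2 does not apply.
R3 applies (level before this adjustment is 12 ≥ 12, so +4): 12 + 4 = 16.
R4 does not apply.
R5 applies: 16 + 2 = 18.
R7 applies: 18 + 2 = 20.
R8 applies (level before this adjustment is 20 ≥ 9, so +4): 20 + 4 = 24.
Level 24 exceeds the maximum of 18; capped at 18.
Final offense level: 18.
Criminal history: 9 prior points → Category B (9).
Level 18 falls in the 18 band.
Grid: Level 18 × Category B = 172-212 weeks.

172-212 weeks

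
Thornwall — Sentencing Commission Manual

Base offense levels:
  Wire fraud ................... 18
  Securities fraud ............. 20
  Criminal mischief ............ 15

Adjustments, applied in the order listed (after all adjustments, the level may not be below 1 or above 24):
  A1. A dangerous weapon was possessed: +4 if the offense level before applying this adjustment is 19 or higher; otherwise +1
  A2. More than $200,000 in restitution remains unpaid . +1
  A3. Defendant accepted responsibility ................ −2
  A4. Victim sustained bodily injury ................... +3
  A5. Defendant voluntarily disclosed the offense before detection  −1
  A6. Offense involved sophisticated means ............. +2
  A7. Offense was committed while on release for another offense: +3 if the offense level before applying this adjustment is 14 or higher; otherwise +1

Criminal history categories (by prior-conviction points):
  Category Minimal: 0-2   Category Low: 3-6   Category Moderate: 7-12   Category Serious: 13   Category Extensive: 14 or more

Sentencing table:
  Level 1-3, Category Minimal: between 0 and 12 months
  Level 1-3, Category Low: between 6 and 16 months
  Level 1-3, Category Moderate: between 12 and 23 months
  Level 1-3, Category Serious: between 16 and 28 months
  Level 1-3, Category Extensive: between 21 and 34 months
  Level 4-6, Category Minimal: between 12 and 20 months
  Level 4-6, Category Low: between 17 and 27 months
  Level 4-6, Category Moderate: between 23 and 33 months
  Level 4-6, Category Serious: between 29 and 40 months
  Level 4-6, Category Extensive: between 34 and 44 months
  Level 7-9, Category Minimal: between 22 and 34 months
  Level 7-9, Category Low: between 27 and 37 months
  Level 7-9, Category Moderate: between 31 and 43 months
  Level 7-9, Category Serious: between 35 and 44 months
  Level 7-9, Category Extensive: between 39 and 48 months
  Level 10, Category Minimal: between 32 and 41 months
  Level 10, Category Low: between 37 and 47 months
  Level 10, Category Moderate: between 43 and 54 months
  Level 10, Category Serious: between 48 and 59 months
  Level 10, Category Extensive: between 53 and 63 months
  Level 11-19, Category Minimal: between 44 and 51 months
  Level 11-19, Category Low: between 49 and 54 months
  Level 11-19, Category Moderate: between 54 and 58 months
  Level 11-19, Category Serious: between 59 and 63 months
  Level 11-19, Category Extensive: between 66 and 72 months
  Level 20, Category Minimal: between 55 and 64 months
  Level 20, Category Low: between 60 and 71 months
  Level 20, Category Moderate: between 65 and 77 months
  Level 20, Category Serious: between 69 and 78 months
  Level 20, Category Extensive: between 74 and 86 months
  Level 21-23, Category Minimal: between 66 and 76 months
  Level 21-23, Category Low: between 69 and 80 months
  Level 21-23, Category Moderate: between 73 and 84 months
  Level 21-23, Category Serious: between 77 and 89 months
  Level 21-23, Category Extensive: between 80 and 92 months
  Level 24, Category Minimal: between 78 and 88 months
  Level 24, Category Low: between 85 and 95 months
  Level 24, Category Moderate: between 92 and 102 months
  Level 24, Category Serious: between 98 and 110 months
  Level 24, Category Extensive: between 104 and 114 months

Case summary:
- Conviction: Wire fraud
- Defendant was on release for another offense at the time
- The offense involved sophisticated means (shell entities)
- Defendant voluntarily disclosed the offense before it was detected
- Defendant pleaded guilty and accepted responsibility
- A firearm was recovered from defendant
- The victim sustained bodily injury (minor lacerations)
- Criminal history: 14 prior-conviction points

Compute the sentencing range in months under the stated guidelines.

Base offense level for wire fraud: 18.
A1 applies (level before this adjustment is 18 < 19, so +1): 18 + 1 = 19.
A3 applies: 19 − 2 = 17.
A4 applies: 17 + 3 = 20.
A5 applies: 20 − 1 = 19.
A6 applies: 19 + 2 = 21.
A7 applies (level before this adjustment is 21 ≥ 14, so +3): 21 + 3 = 24.
Final offense level: 24.
Criminal history: 14 prior points → Category Extensive (14+).
Level 24 falls in the 24 band.
Grid: Level 24 × Category Extensive = 104-114 months.

104-114 months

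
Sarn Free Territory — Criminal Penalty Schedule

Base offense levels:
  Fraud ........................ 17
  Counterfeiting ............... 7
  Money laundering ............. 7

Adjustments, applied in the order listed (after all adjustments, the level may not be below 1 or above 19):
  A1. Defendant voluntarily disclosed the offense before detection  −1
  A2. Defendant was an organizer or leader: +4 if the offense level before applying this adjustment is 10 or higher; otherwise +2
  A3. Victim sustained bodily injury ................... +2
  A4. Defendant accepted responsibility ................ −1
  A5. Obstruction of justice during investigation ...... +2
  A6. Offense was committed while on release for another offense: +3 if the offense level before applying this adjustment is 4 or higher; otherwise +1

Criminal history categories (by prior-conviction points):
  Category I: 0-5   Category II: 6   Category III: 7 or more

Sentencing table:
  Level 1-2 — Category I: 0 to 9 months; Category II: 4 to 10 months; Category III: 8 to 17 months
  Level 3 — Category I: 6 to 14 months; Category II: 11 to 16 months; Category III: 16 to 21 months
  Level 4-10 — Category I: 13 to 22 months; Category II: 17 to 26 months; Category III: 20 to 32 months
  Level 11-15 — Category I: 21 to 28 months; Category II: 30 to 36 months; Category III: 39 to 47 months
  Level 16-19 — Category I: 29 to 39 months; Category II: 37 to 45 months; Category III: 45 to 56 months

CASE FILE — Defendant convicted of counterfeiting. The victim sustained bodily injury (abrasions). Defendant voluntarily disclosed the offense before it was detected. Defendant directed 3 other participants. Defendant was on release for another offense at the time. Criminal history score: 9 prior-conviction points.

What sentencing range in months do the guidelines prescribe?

39-47 months

Base offense level for counterfeiting: 7.
A1 applies: 7 − 1 = 6.
A2 applies (level before this adjustment is 6 < 10, so +2): 6 + 2 = 8.
A3 applies: 8 + 2 = 10.
A6 applies (level before this adjustment is 10 ≥ 4, so +3): 10 + 3 = 13.
Final offense level: 13.
Criminal history: 9 prior points → Category III (7+).
Level 13 falls in the 11-15 band.
Grid: Level 11-15 × Category III = 39-47 months.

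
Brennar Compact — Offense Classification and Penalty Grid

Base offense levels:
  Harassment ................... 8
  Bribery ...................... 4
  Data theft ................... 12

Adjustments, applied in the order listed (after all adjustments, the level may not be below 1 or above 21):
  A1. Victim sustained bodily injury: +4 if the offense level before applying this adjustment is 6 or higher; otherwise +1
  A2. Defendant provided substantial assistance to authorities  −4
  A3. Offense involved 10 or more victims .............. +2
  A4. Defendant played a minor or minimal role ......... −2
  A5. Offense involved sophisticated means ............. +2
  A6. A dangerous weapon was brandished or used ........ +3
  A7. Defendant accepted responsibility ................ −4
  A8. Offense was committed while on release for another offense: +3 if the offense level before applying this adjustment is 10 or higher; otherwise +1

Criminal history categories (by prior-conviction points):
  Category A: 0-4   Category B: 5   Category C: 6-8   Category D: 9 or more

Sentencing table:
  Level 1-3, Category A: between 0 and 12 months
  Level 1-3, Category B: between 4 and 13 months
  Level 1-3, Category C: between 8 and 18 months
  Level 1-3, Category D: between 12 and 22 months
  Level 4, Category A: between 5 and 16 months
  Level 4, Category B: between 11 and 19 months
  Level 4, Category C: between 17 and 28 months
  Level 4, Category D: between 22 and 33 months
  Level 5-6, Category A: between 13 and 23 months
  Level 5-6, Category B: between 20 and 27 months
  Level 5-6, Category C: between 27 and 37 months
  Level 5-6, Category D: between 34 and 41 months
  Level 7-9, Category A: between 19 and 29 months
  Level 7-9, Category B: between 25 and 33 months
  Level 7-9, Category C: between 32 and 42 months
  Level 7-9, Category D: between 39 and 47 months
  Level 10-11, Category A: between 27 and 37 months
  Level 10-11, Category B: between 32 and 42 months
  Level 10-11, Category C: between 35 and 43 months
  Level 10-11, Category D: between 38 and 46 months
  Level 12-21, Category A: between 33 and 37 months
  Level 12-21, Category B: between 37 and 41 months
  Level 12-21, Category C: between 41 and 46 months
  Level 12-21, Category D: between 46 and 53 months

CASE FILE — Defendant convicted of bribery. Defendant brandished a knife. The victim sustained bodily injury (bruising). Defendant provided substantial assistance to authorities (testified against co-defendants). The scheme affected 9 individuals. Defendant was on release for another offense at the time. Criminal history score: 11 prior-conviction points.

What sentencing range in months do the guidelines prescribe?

Base offense level for bribery: 4.
A1 applies (level before this adjustment is 4 < 6, so +1): 4 + 1 = 5.
A2 applies: 5 − 4 = 1.
A5 does not apply.
A6 applies: 1 + 3 = 4.
A8 applies (level before this adjustment is 4 < 10, so +1): 4 + 1 = 5.
Final offense level: 5.
Criminal history: 11 prior points → Category D (9+).
Level 5 falls in the 5-6 band.
Grid: Level 5-6 × Category D = 34-41 months.

34-41 months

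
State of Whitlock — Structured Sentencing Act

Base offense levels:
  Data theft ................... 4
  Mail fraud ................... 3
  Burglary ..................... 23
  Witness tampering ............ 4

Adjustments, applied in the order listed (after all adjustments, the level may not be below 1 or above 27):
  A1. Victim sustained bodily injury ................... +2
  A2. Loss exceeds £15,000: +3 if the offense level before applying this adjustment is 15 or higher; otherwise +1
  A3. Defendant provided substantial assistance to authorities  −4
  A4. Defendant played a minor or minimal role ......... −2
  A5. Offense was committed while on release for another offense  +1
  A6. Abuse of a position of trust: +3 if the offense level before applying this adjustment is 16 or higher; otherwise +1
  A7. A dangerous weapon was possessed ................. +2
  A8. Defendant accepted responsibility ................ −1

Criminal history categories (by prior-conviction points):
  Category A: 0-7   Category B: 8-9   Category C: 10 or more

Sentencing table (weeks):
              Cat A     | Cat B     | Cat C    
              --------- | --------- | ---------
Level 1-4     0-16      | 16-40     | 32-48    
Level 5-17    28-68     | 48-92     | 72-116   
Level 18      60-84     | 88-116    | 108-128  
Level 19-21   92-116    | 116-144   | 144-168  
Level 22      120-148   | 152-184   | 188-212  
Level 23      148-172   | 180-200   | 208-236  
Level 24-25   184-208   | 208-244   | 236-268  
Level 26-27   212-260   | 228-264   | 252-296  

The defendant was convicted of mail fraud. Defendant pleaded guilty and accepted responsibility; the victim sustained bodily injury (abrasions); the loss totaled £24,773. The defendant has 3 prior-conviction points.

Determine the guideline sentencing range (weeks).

Base offense level for mail fraud: 3.
A1 applies: 3 + 2 = 5.
A2 applies (level before this adjustment is 5 < 15, so +1): 5 + 1 = 6.
A4 does not apply.
A8 applies: 6 − 1 = 5.
Final offense level: 5.
Criminal history: 3 prior points → Category A (0-7).
Level 5 falls in the 5-17 band.
Grid: Level 5-17 × Category A = 28-68 weeks.

28-68 weeks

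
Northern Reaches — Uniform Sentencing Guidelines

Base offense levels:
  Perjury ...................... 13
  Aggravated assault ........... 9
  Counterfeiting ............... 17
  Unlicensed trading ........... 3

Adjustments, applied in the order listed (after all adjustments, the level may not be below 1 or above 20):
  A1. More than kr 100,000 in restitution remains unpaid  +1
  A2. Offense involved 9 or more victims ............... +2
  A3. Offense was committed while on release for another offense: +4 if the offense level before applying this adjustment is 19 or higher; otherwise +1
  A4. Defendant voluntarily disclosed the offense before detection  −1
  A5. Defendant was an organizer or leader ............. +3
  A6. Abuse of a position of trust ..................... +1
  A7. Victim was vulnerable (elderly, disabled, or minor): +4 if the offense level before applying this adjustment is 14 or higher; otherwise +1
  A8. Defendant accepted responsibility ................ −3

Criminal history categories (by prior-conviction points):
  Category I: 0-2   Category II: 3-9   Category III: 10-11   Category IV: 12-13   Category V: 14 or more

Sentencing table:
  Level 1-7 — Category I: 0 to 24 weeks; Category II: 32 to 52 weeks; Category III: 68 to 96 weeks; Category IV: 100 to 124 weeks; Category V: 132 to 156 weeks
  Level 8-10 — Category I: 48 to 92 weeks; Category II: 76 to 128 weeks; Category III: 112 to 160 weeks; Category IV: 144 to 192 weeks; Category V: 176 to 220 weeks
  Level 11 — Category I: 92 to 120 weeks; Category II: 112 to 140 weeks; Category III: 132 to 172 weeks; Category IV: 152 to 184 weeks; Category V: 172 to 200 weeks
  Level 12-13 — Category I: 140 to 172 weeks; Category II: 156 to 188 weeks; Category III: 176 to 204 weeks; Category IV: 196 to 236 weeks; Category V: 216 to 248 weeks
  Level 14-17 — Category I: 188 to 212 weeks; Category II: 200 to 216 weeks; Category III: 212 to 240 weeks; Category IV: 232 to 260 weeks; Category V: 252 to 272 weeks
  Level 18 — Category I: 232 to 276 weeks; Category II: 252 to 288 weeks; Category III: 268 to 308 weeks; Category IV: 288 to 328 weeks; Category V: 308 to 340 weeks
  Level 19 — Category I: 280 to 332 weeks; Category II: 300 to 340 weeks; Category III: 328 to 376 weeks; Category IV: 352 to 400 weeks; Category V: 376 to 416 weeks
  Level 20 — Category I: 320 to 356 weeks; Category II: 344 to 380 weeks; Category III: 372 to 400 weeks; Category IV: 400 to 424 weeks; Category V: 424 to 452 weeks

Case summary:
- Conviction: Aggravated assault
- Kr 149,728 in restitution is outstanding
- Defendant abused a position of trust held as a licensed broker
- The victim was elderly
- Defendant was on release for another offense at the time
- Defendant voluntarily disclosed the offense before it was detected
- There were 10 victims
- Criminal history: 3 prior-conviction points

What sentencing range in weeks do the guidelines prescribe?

200-216 weeks

Base offense level for aggravated assault: 9.
A1 applies: 9 + 1 = 10.
A2 applies: 10 + 2 = 12.
A3 applies (level before this adjustment is 12 < 19, so +1): 12 + 1 = 13.
A4 applies: 13 − 1 = 12.
A5 does not apply.
A6 applies: 12 + 1 = 13.
A7 applies (level before this adjustment is 13 < 14, so +1): 13 + 1 = 14.
Final offense level: 14.
Criminal history: 3 prior points → Category II (3-9).
Level 14 falls in the 14-17 band.
Grid: Level 14-17 × Category II = 200-216 weeks.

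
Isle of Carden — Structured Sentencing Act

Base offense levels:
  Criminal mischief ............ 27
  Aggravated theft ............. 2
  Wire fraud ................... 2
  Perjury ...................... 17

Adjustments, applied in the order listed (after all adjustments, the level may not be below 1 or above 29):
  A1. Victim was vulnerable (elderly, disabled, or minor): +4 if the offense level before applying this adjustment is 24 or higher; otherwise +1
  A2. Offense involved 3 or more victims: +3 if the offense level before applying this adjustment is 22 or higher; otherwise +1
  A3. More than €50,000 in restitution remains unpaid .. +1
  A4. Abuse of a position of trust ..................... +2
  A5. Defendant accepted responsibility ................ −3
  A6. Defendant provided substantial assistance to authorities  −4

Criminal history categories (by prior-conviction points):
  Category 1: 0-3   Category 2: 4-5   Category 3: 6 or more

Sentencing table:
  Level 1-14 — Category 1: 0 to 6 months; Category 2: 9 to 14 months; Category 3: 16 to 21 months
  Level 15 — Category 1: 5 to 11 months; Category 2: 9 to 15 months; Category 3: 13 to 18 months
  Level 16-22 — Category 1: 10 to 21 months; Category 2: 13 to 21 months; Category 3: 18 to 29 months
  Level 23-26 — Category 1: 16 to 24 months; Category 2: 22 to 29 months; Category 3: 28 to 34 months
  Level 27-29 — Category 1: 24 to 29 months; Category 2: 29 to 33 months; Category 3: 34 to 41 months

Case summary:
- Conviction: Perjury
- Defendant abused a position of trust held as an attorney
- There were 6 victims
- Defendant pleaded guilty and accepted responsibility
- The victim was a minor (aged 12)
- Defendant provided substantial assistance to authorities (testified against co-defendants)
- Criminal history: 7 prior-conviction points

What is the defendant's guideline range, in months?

Base offense level for perjury: 17.
A1 applies (level before this adjustment is 17 < 24, so +1): 17 + 1 = 18.
A2 applies (level before this adjustment is 18 < 22, so +1): 18 + 1 = 19.
A3 does not apply.
A4 applies: 19 + 2 = 21.
A5 applies: 21 − 3 = 18.
A6 applies: 18 − 4 = 14.
Final offense level: 14.
Criminal history: 7 prior points → Category 3 (6+).
Level 14 falls in the 1-14 band.
Grid: Level 1-14 × Category 3 = 16-21 months.

16-21 months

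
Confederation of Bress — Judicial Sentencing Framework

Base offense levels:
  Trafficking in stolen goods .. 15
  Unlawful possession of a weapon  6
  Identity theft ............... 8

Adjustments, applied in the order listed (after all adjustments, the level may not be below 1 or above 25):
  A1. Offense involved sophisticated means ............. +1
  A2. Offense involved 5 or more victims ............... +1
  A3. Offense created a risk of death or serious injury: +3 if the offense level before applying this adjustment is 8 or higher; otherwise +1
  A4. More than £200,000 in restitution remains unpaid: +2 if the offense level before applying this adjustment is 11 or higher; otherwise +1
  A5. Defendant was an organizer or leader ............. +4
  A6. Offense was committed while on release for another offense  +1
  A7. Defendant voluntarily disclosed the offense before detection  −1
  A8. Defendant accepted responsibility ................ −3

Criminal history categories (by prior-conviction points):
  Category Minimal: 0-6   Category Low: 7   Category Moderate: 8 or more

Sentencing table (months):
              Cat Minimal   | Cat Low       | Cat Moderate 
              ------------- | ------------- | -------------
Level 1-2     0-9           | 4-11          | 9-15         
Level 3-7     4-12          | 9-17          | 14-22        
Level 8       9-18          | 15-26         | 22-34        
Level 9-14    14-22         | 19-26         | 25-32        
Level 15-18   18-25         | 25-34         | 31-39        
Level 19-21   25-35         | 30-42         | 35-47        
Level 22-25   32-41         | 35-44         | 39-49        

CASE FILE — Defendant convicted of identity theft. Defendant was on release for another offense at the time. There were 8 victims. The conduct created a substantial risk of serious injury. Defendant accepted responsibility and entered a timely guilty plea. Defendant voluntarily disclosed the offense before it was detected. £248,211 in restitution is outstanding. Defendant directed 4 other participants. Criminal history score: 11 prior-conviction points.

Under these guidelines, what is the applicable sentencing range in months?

31-39 months

Base offense level for identity theft: 8.
A2 applies: 8 + 1 = 9.
A3 applies (level before this adjustment is 9 ≥ 8, so +3): 9 + 3 = 12.
A4 applies (level before this adjustment is 12 ≥ 11, so +2): 12 + 2 = 14.
A5 applies: 14 + 4 = 18.
A6 applies: 18 + 1 = 19.
A7 applies: 19 − 1 = 18.
A8 applies: 18 − 3 = 15.
Final offense level: 15.
Criminal history: 11 prior points → Category Moderate (8+).
Level 15 falls in the 15-18 band.
Grid: Level 15-18 × Category Moderate = 31-39 months.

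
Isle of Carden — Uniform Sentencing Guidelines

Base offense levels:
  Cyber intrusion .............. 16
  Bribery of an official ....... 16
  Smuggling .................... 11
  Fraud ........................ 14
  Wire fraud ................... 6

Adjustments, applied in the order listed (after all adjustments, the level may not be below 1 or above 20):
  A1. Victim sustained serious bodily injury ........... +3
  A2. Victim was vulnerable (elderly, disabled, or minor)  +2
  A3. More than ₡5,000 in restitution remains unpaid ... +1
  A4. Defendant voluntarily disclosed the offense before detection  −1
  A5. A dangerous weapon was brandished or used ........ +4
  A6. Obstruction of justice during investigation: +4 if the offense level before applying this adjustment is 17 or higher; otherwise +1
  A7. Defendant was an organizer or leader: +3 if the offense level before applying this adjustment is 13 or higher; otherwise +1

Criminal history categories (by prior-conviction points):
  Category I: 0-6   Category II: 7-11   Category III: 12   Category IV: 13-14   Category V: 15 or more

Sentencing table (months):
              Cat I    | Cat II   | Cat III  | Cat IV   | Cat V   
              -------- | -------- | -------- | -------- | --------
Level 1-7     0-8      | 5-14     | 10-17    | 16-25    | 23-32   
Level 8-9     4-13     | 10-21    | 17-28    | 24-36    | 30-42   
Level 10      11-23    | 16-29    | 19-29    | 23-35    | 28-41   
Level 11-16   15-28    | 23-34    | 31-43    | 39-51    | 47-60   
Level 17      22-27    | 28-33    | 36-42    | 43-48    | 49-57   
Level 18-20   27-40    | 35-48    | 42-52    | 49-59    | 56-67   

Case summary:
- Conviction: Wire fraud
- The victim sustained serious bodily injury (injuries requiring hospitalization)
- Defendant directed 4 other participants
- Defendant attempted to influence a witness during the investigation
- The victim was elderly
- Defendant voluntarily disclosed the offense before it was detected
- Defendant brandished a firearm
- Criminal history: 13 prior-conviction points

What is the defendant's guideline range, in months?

Base offense level for wire fraud: 6.
A1 applies: 6 + 3 = 9.
A2 applies: 9 + 2 = 11.
A3 does not apply.
A4 applies: 11 − 1 = 10.
A5 applies: 10 + 4 = 14.
A6 applies (level before this adjustment is 14 < 17, so +1): 14 + 1 = 15.
A7 applies (level before this adjustment is 15 ≥ 13, so +3): 15 + 3 = 18.
Final offense level: 18.
Criminal history: 13 prior points → Category IV (13-14).
Level 18 falls in the 18-20 band.
Grid: Level 18-20 × Category IV = 49-59 months.

49-59 months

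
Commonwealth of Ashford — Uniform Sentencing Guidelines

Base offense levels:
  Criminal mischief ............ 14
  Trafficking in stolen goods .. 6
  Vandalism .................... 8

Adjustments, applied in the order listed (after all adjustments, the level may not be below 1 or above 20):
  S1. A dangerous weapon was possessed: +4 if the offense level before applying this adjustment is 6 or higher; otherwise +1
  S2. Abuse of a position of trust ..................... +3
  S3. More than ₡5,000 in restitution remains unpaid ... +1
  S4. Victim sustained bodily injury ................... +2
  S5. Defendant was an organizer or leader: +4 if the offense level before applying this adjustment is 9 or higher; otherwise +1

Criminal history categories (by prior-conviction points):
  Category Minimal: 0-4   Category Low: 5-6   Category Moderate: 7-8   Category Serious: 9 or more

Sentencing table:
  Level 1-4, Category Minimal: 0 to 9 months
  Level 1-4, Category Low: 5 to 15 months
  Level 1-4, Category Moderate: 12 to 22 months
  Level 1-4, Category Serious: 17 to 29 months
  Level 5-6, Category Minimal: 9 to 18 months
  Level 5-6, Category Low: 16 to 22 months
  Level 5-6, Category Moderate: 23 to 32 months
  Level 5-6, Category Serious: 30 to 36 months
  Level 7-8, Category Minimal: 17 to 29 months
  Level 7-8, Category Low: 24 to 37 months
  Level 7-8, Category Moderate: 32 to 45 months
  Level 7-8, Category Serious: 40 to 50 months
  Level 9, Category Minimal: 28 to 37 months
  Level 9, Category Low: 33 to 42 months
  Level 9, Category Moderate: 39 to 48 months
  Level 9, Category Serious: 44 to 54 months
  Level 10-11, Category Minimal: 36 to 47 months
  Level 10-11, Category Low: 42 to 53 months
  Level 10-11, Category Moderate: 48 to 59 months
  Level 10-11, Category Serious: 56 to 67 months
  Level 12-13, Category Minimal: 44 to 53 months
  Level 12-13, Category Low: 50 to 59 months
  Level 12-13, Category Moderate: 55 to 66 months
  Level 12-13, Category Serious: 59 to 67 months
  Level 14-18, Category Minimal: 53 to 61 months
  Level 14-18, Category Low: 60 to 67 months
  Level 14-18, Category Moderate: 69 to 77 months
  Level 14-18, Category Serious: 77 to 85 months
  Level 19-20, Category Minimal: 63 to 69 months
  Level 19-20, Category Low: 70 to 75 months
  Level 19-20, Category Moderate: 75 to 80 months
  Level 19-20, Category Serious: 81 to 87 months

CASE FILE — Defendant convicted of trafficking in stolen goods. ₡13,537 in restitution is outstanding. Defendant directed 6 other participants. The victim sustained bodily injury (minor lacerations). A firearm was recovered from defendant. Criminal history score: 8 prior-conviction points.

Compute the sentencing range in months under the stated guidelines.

Base offense level for trafficking in stolen goods: 6.
S1 applies (level before this adjustment is 6 ≥ 6, so +4): 6 + 4 = 10.
S3 applies: 10 + 1 = 11.
S4 applies: 11 + 2 = 13.
S5 applies (level before this adjustment is 13 ≥ 9, so +4): 13 + 4 = 17.
Final offense level: 17.
Criminal history: 8 prior points → Category Moderate (7-8).
Level 17 falls in the 14-18 band.
Grid: Level 14-18 × Category Moderate = 69-77 months.

69-77 months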